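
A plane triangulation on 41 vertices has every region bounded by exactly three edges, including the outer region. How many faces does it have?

In a plane triangulation 3F = 2E and V − E + F = 2, so F = 2V − 4 = 2·41 − 4 = 78.

78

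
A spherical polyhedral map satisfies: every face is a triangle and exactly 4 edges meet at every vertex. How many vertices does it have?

Each face has 3 edges and each edge borders two faces, so 2E = 3F.
Each vertex has degree 4, so 4V = 2E and hence V = 3F/4.
Euler: V − E + F = 2 ⇒ (3F/4) − (3F/2) + F = 2.
Multiply by 8: (6 − 12 + 8)F = 16, i.e. 2F = 16.
So F = 8, E = 3·8/2 = 12, V = 3·8/4 = 6.

6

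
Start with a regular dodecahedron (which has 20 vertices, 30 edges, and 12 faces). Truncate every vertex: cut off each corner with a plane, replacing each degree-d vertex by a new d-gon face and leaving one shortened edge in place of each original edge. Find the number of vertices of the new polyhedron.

60

Truncation replaces each original edge-end by a new vertex, so V′ = 2E = 60.
Each original edge survives, and each old vertex of degree d contributes d new edges; summing degrees gives Σd = 2E, so E′ = E + 2E = 3E = 90.
Each original face survives and each original vertex becomes one new face: F′ = F + V = 32.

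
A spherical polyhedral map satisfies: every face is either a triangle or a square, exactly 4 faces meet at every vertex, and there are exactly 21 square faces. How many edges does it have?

Let x be the number of triangles; then F = 21 + x.
Edge–face incidences: 2E = 4·21 + 3·x = 84 + 3x.
Every vertex has degree 4, so 4V = 2E.
Euler: V − E + F = 2 ⇒ (2E)/4 − E + (21 + x) = 2.
Multiply by 8: 2·(2E) − 4·(2E) + 8·(21 + x) = 16, i.e. 168 + 8x − 2·(84 + 3x) = 16.
Collecting terms: 2x = 16, so x = 8.
Then 2E = 84 + 3·8 = 108, so E = 54, V = 2E/4 = 27, F = 21 + 8 = 29.

54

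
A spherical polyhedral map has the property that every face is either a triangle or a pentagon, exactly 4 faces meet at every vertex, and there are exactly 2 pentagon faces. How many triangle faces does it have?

Let x be the number of triangles; then F = 2 + x.
Edge–face incidences: 2E = 5·2 + 3·x = 10 + 3x.
Every vertex has degree 4, so 4V = 2E.
Euler: V − E + F = 2 ⇒ (2E)/4 − E + (2 + x) = 2.
Multiply by 8: 2·(2E) − 4·(2E) + 8·(2 + x) = 16, i.e. 16 + 8x − 2·(10 + 3x) = 16.
Collecting terms: 2x − 4 = 16, so 2x = 20, so x = 10.
Then 2E = 10 + 3·10 = 40, so E = 20, V = 2E/4 = 10, F = 2 + 10 = 12.

10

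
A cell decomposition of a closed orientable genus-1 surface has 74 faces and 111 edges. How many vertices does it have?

For a closed orientable surface of genus 1, χ = 2 − 2·1 = 0.
V = 0 + E − F = 0 + 111 − 74 = 37.

37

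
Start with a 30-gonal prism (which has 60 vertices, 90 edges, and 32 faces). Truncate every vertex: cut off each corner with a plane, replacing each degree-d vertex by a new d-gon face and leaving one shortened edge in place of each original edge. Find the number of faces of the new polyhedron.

92

Truncation replaces each original edge-end by a new vertex, so V′ = 2E = 180.
Each original edge survives, and each old vertex of degree d contributes d new edges; summing degrees gives Σd = 2E, so E′ = E + 2E = 3E = 270.
Each original face survives and each original vertex becomes one new face: F′ = F + V = 92.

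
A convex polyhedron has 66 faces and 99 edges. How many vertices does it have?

Here V − E + F = 2.
V = 2 + E − F = 2 + 99 − 66 = 35.

35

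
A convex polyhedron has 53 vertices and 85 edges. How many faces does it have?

34

Here V − E + F = 2.
F = 2 − V + E = 2 − 53 + 85 = 34.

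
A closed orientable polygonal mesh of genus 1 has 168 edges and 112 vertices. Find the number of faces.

For a closed orientable surface of genus 1, χ = 2 − 2·1 = 0.
F = 0 − V + E = 0 − 112 + 168 = 56.

56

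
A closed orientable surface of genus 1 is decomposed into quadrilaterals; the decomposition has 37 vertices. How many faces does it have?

χ = 2 − 2·1 = 0, and every face is a square so 4F = 2E.
V − E + F = 0 with E = 4F/2 gives 37 − (4/2 − 1)·F = 0, so F = 37 and E = 74.

37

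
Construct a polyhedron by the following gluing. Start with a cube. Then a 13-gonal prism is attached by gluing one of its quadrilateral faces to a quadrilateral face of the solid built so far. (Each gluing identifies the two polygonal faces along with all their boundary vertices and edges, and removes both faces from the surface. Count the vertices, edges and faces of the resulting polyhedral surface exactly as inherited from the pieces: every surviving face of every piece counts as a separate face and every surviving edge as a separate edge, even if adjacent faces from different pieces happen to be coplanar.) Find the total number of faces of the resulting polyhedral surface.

19

A cube: V=8, E=12, F=6.
Attach a 13-gonal prism (V=26, E=39, F=15) along a 4-gon: merge 4 vertices and 4 edges, delete both glued faces → V=30, E=47, F=19.
Check: V − E + F = 30 − 47 + 19 = 2.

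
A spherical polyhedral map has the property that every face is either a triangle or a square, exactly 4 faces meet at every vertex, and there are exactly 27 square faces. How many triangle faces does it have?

Let x be the number of triangles; then F = 27 + x.
Edge–face incidences: 2E = 4·27 + 3·x = 108 + 3x.
Every vertex has degree 4, so 4V = 2E.
Euler: V − E + F = 2 ⇒ (2E)/4 − E + (27 + x) = 2.
Multiply by 8: 2·(2E) − 4·(2E) + 8·(27 + x) = 16, i.e. 216 + 8x − 2·(108 + 3x) = 16.
Collecting terms: 2x = 16, so x = 8.
Then 2E = 108 + 3·8 = 132, so E = 66, V = 2E/4 = 33, F = 27 + 8 = 35.

8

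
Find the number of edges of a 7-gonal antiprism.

28

An antiprism on an n-gon has two n-gon caps and 2n triangles: V = 2·7 = 14, E = 4·7 = 28, F = 2·7 + 2 = 16.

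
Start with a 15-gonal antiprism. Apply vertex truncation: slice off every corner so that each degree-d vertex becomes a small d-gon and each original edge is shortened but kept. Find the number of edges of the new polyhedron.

The base solid has V = 30, E = 60, F = 32.
Truncation replaces each original edge-end by a new vertex, so V′ = 2E = 120.
Each original edge survives, and each old vertex of degree d contributes d new edges; summing degrees gives Σd = 2E, so E′ = E + 2E = 3E = 180.
Each original face survives and each original vertex becomes one new face: F′ = F + V = 62.

180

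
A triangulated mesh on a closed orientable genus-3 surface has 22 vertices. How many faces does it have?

52

χ = 2 − 2·3 = -4, and every face is a triangle so 3F = 2E.
V − E + F = -4 with E = 3F/2 gives 22 − (3/2 − 1)·F = -4, so F = 52 and E = 78.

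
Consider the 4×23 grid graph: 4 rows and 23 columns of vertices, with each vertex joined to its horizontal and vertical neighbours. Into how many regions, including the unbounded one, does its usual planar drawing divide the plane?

67

The grid has V = 4·23 = 92 vertices and E = 4·22 + 23·3 = 157 edges.
F = 2 − V + E = 2 − 92 + 157 = 67.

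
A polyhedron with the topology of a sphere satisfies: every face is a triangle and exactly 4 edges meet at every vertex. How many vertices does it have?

Each face has 3 edges and each edge borders two faces, so 2E = 3F.
Each vertex has degree 4, so 4V = 2E and hence V = 3F/4.
Euler: V − E + F = 2 ⇒ (3F/4) − (3F/2) + F = 2.
Multiply by 8: (6 − 12 + 8)F = 16, i.e. 2F = 16.
So F = 8, E = 3·8/2 = 12, V = 3·8/4 = 6.

6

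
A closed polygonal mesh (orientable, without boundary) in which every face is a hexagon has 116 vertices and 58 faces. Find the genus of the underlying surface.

Every face is a hexagon, so 2E = 6·58 = 348, giving E = 174.
χ = V − E + F = 116 − 174 + 58 = 0.
For a closed orientable surface χ = 2 − 2g, so g = (2 − (0))/2 = 1.

1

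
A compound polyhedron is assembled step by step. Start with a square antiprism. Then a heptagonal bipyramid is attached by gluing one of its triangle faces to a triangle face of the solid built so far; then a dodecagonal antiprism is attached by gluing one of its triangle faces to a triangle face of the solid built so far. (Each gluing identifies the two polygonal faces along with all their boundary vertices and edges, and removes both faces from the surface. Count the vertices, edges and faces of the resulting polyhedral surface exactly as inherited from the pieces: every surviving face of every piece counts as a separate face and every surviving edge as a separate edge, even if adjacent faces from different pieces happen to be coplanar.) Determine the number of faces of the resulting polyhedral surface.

A square antiprism: V=8, E=16, F=10.
Attach a heptagonal bipyramid (V=9, E=21, F=14) along a 3-gon: merge 3 vertices and 3 edges, delete both glued faces → V=14, E=34, F=22.
Attach a dodecagonal antiprism (V=24, E=48, F=26) along a 3-gon: merge 3 vertices and 3 edges, delete both glued faces → V=35, E=79, F=46.
Check: V − E + F = 35 − 79 + 46 = 2.

46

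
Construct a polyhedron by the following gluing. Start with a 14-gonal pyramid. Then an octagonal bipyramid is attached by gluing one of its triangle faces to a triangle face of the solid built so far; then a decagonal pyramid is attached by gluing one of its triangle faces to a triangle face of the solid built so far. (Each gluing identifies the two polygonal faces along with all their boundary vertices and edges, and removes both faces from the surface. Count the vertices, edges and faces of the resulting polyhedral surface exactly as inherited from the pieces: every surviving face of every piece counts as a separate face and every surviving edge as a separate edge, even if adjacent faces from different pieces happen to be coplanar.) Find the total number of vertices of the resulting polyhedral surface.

30

A 14-gonal pyramid: V=15, E=28, F=15.
Attach an octagonal bipyramid (V=10, E=24, F=16) along a 3-gon: merge 3 vertices and 3 edges, delete both glued faces → V=22, E=49, F=29.
Attach a decagonal pyramid (V=11, E=20, F=11) along a 3-gon: merge 3 vertices and 3 edges, delete both glued faces → V=30, E=66, F=38.
Check: V − E + F = 30 − 66 + 38 = 2.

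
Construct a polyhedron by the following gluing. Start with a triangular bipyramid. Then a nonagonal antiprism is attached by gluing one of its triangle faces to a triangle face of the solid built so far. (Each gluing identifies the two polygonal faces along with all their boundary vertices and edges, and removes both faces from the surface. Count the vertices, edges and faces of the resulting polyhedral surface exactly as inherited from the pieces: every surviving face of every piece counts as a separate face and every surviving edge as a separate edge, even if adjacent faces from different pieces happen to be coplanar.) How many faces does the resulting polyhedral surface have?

A triangular bipyramid: V=5, E=9, F=6.
Attach a nonagonal antiprism (V=18, E=36, F=20) along a 3-gon: merge 3 vertices and 3 edges, delete both glued faces → V=20, E=42, F=24.
Check: V − E + F = 20 − 42 + 24 = 2.

24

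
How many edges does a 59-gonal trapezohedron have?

The n-trapezohedron (dual of the n-antiprism) has V = 2·59 + 2 = 120, E = 4·59 = 236, F = 2·59 = 118.

236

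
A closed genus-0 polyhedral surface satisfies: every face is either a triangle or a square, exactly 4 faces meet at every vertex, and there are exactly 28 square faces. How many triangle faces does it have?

8

Let x be the number of triangles; then F = 28 + x.
Edge–face incidences: 2E = 4·28 + 3·x = 112 + 3x.
Every vertex has degree 4, so 4V = 2E.
Euler: V − E + F = 2 ⇒ (2E)/4 − E + (28 + x) = 2.
Multiply by 8: 2·(2E) − 4·(2E) + 8·(28 + x) = 16, i.e. 224 + 8x − 2·(112 + 3x) = 16.
Collecting terms: 2x = 16, so x = 8.
Then 2E = 112 + 3·8 = 136, so E = 68, V = 2E/4 = 34, F = 28 + 8 = 36.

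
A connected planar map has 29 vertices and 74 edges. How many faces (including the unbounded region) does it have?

Euler's formula for a connected plane graph: V − E + F = 2, so F = 2 − 29 + 74 = 47.

47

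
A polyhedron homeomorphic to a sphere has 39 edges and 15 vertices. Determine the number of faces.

Here V − E + F = 2.
F = 2 − V + E = 2 − 15 + 39 = 26.

26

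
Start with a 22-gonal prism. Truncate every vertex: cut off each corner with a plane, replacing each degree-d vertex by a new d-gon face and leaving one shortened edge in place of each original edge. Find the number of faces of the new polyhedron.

The base solid has V = 44, E = 66, F = 24.
Truncation replaces each original edge-end by a new vertex, so V′ = 2E = 132.
Each original edge survives, and each old vertex of degree d contributes d new edges; summing degrees gives Σd = 2E, so E′ = E + 2E = 3E = 198.
Each original face survives and each original vertex becomes one new face: F′ = F + V = 68.

68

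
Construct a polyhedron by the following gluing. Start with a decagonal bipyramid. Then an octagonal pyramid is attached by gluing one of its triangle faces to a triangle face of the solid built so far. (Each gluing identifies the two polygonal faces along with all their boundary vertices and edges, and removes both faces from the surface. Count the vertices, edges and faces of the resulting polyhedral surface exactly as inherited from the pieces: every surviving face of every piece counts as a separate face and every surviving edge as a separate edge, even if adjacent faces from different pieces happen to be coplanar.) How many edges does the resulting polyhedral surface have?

A decagonal bipyramid: V=12, E=30, F=20.
Attach an octagonal pyramid (V=9, E=16, F=9) along a 3-gon: merge 3 vertices and 3 edges, delete both glued faces → V=18, E=43, F=27.
Check: V − E + F = 18 − 43 + 27 = 2.

43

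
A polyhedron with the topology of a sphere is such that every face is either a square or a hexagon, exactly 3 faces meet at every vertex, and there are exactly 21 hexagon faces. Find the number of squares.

6

Let x be the number of squares; then F = 21 + x.
Edge–face incidences: 2E = 6·21 + 4·x = 126 + 4x.
Every vertex has degree 3, so 3V = 2E.
Euler: V − E + F = 2 ⇒ (2E)/3 − E + (21 + x) = 2.
Multiply by 6: 2·(2E) − 3·(2E) + 6·(21 + x) = 12, i.e. 126 + 6x − (126 + 4x) = 12.
Collecting terms: 2x = 12, so x = 6.
Then 2E = 126 + 4·6 = 150, so E = 75, V = 2E/3 = 50, F = 21 + 6 = 27.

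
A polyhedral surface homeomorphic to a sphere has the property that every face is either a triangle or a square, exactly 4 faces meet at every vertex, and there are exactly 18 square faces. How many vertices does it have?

24

Let x be the number of triangles; then F = 18 + x.
Edge–face incidences: 2E = 4·18 + 3·x = 72 + 3x.
Every vertex has degree 4, so 4V = 2E.
Euler: V − E + F = 2 ⇒ (2E)/4 − E + (18 + x) = 2.
Multiply by 8: 2·(2E) − 4·(2E) + 8·(18 + x) = 16, i.e. 144 + 8x − 2·(72 + 3x) = 16.
Collecting terms: 2x = 16, so x = 8.
Then 2E = 72 + 3·8 = 96, so E = 48, V = 2E/4 = 24, F = 18 + 8 = 26.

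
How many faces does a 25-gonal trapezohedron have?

The n-trapezohedron (dual of the n-antiprism) has V = 2·25 + 2 = 52, E = 4·25 = 100, F = 2·25 = 50.

50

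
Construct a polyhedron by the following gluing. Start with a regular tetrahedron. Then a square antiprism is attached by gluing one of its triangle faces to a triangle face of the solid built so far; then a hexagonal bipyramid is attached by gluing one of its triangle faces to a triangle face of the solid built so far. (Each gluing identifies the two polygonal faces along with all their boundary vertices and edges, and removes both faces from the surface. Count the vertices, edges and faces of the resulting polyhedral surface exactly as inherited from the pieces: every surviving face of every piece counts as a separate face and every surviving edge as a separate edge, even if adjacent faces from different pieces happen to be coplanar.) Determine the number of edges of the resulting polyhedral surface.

34

A regular tetrahedron: V=4, E=6, F=4.
Attach a square antiprism (V=8, E=16, F=10) along a 3-gon: merge 3 vertices and 3 edges, delete both glued faces → V=9, E=19, F=12.
Attach a hexagonal bipyramid (V=8, E=18, F=12) along a 3-gon: merge 3 vertices and 3 edges, delete both glued faces → V=14, E=34, F=22.
Check: V − E + F = 14 − 34 + 22 = 2.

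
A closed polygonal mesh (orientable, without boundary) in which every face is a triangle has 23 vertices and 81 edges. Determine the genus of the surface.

Every face is a triangle and each edge borders two faces, so 3F = 2·81, giving F = 54.
χ = V − E + F = 23 − 81 + 54 = -4.
For a closed orientable surface χ = 2 − 2g, so g = (2 − (-4))/2 = 3.

3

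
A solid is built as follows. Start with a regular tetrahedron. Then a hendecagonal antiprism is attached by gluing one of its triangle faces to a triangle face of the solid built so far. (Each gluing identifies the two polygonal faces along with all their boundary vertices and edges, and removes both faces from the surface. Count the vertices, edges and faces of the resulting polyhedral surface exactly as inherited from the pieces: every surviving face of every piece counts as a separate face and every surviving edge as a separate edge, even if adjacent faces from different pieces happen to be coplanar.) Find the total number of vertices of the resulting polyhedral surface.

23

A regular tetrahedron: V=4, E=6, F=4.
Attach a hendecagonal antiprism (V=22, E=44, F=24) along a 3-gon: merge 3 vertices and 3 edges, delete both glued faces → V=23, E=47, F=26.
Check: V − E + F = 23 − 47 + 26 = 2.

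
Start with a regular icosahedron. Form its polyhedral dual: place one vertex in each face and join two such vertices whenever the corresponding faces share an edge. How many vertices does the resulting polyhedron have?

20

The base solid has V = 12, E = 30, F = 20.
The dual swaps V and F and preserves E: V′ = F = 20, E′ = E = 30, F′ = V = 12.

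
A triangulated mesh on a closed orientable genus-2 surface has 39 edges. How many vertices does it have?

χ = 2 − 2·2 = -2, and every face is a triangle so 3F = 2E.
F = 2E/3 = 26. Then V = -2 + E − F = -2 + 39 − 26 = 11.

11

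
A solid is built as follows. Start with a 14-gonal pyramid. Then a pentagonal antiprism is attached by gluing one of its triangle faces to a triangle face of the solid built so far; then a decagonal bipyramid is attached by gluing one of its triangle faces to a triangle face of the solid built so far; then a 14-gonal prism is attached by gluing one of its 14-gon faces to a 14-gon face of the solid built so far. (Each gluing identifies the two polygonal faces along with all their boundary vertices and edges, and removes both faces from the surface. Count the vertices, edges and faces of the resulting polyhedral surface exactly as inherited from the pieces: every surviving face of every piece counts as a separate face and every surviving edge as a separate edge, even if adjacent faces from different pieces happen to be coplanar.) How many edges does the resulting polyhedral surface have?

A 14-gonal pyramid: V=15, E=28, F=15.
Attach a pentagonal antiprism (V=10, E=20, F=12) along a 3-gon: merge 3 vertices and 3 edges, delete both glued faces → V=22, E=45, F=25.
Attach a decagonal bipyramid (V=12, E=30, F=20) along a 3-gon: merge 3 vertices and 3 edges, delete both glued faces → V=31, E=72, F=43.
Attach a 14-gonal prism (V=28, E=42, F=16) along a 14-gon: merge 14 vertices and 14 edges, delete both glued faces → V=45, E=100, F=57.
Check: V − E + F = 45 − 100 + 57 = 2.

100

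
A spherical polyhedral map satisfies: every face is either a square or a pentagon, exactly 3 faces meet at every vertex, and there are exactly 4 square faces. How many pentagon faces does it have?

4

Let x be the number of pentagons; then F = 4 + x.
Edge–face incidences: 2E = 4·4 + 5·x = 16 + 5x.
Every vertex has degree 3, so 3V = 2E.
Euler: V − E + F = 2 ⇒ (2E)/3 − E + (4 + x) = 2.
Multiply by 6: 2·(2E) − 3·(2E) + 6·(4 + x) = 12, i.e. 24 + 6x − (16 + 5x) = 12.
Collecting terms: x + 8 = 12, so x = 4.
Then 2E = 16 + 5·4 = 36, so E = 18, V = 2E/3 = 12, F = 4 + 4 = 8.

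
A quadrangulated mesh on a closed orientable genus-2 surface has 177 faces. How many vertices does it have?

χ = 2 − 2·2 = -2, and every face is a square so 4F = 2E.
E = 4·177/2 = 354. Then V = -2 + E − F = -2 + 354 − 177 = 175.

175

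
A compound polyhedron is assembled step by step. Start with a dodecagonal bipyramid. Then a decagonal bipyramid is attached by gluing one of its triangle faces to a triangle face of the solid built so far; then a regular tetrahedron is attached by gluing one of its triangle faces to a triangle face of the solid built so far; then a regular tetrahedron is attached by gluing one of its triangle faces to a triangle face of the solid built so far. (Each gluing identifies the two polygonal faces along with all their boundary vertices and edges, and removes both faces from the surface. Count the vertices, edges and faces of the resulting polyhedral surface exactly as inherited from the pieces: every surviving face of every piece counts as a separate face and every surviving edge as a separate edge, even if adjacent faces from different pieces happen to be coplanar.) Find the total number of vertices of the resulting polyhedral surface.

A dodecagonal bipyramid: V=14, E=36, F=24.
Attach a decagonal bipyramid (V=12, E=30, F=20) along a 3-gon: merge 3 vertices and 3 edges, delete both glued faces → V=23, E=63, F=42.
Attach a regular tetrahedron (V=4, E=6, F=4) along a 3-gon: merge 3 vertices and 3 edges, delete both glued faces → V=24, E=66, F=44.
Attach a regular tetrahedron (V=4, E=6, F=4) along a 3-gon: merge 3 vertices and 3 edges, delete both glued faces → V=25, E=69, F=46.
Check: V − E + F = 25 − 69 + 46 = 2.

25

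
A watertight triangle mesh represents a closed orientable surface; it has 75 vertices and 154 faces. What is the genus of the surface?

2

Every face is a triangle, so 2E = 3·154 = 462, giving E = 231.
χ = V − E + F = 75 − 231 + 154 = -2.
For a closed orientable surface χ = 2 − 2g, so g = (2 − (-2))/2 = 2.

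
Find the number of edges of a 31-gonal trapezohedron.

124

The n-trapezohedron (dual of the n-antiprism) has V = 2·31 + 2 = 64, E = 4·31 = 124, F = 2·31 = 62.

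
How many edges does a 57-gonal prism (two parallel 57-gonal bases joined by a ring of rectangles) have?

A prism on an n-gon has two n-gon bases and n rectangular sides: V = 2·57 = 114, E = 3·57 = 171, F = 57 + 2 = 59.

171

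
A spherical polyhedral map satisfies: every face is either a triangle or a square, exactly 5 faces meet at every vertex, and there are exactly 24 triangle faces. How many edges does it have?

Let x be the number of squares; then F = 24 + x.
Edge–face incidences: 2E = 3·24 + 4·x = 72 + 4x.
Every vertex has degree 5, so 5V = 2E.
Euler: V − E + F = 2 ⇒ (2E)/5 − E + (24 + x) = 2.
Multiply by 10: 2·(2E) − 5·(2E) + 10·(24 + x) = 20, i.e. 240 + 10x − 3·(72 + 4x) = 20.
Collecting terms: −2x + 24 = 20, so −2x = −4, so x = 2.
Then 2E = 72 + 4·2 = 80, so E = 40, V = 2E/5 = 16, F = 24 + 2 = 26.

40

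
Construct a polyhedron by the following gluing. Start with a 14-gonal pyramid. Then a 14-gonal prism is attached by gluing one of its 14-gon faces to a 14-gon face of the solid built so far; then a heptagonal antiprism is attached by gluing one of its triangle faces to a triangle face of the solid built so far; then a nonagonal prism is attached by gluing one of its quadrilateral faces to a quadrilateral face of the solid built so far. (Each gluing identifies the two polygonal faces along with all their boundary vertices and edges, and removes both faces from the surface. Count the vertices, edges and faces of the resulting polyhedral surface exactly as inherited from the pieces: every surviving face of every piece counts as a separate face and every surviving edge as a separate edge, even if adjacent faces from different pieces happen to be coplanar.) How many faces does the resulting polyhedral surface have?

A 14-gonal pyramid: V=15, E=28, F=15.
Attach a 14-gonal prism (V=28, E=42, F=16) along a 14-gon: merge 14 vertices and 14 edges, delete both glued faces → V=29, E=56, F=29.
Attach a heptagonal antiprism (V=14, E=28, F=16) along a 3-gon: merge 3 vertices and 3 edges, delete both glued faces → V=40, E=81, F=43.
Attach a nonagonal prism (V=18, E=27, F=11) along a 4-gon: merge 4 vertices and 4 edges, delete both glued faces → V=54, E=104, F=52.
Check: V − E + F = 54 − 104 + 52 = 2.

52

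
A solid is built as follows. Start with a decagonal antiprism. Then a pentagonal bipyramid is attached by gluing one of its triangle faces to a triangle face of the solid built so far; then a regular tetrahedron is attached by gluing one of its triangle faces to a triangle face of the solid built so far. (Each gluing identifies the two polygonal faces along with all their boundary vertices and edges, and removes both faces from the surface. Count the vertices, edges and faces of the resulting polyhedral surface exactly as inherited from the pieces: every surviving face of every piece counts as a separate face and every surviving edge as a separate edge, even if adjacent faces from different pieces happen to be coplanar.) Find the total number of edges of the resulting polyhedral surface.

55

A decagonal antiprism: V=20, E=40, F=22.
Attach a pentagonal bipyramid (V=7, E=15, F=10) along a 3-gon: merge 3 vertices and 3 edges, delete both glued faces → V=24, E=52, F=30.
Attach a regular tetrahedron (V=4, E=6, F=4) along a 3-gon: merge 3 vertices and 3 edges, delete both glued faces → V=25, E=55, F=32.
Check: V − E + F = 25 − 55 + 32 = 2.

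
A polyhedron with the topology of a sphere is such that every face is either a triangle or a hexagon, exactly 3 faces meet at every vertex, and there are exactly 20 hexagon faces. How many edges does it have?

66

Let x be the number of triangles; then F = 20 + x.
Edge–face incidences: 2E = 6·20 + 3·x = 120 + 3x.
Every vertex has degree 3, so 3V = 2E.
Euler: V − E + F = 2 ⇒ (2E)/3 − E + (20 + x) = 2.
Multiply by 6: 2·(2E) − 3·(2E) + 6·(20 + x) = 12, i.e. 120 + 6x − (120 + 3x) = 12.
Collecting terms: 3x = 12, so x = 4.
Then 2E = 120 + 3·4 = 132, so E = 66, V = 2E/3 = 44, F = 20 + 4 = 24.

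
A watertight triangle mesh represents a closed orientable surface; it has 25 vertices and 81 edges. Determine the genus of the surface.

Every face is a triangle and each edge borders two faces, so 3F = 2·81, giving F = 54.
χ = V − E + F = 25 − 81 + 54 = -2.
For a closed orientable surface χ = 2 − 2g, so g = (2 − (-2))/2 = 2.

2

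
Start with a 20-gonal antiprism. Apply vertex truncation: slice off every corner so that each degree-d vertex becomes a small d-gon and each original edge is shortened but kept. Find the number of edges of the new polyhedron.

The base solid has V = 40, E = 80, F = 42.
Truncation replaces each original edge-end by a new vertex, so V′ = 2E = 160.
Each original edge survives, and each old vertex of degree d contributes d new edges; summing degrees gives Σd = 2E, so E′ = E + 2E = 3E = 240.
Each original face survives and each original vertex becomes one new face: F′ = F + V = 82.

240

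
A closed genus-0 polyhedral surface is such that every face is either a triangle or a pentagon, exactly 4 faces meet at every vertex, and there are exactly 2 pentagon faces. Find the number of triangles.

Let x be the number of triangles; then F = 2 + x.
Edge–face incidences: 2E = 5·2 + 3·x = 10 + 3x.
Every vertex has degree 4, so 4V = 2E.
Euler: V − E + F = 2 ⇒ (2E)/4 − E + (2 + x) = 2.
Multiply by 8: 2·(2E) − 4·(2E) + 8·(2 + x) = 16, i.e. 16 + 8x − 2·(10 + 3x) = 16.
Collecting terms: 2x − 4 = 16, so 2x = 20, so x = 10.
Then 2E = 10 + 3·10 = 40, so E = 20, V = 2E/4 = 10, F = 2 + 10 = 12.

10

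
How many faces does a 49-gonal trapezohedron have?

98

The n-trapezohedron (dual of the n-antiprism) has V = 2·49 + 2 = 100, E = 4·49 = 196, F = 2·49 = 98.
Check: V − E + F = 100 − 196 + 98 = 2.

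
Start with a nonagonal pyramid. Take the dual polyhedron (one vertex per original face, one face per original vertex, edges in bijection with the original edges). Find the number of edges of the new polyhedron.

18

The base solid has V = 10, E = 18, F = 10.
The dual swaps V and F and preserves E: V′ = F = 10, E′ = E = 18, F′ = V = 10.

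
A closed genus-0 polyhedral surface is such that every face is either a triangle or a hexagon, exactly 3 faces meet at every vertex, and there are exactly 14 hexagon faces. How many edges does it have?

48

Let x be the number of triangles; then F = 14 + x.
Edge–face incidences: 2E = 6·14 + 3·x = 84 + 3x.
Every vertex has degree 3, so 3V = 2E.
Euler: V − E + F = 2 ⇒ (2E)/3 − E + (14 + x) = 2.
Multiply by 6: 2·(2E) − 3·(2E) + 6·(14 + x) = 12, i.e. 84 + 6x − (84 + 3x) = 12.
Collecting terms: 3x = 12, so x = 4.
Then 2E = 84 + 3·4 = 96, so E = 48, V = 2E/3 = 32, F = 14 + 4 = 18.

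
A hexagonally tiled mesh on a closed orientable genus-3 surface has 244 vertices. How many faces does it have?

124

χ = 2 − 2·3 = -4, and every face is a hexagon so 6F = 2E.
V − E + F = -4 with E = 6F/2 gives 244 − (6/2 − 1)·F = -4, so F = 124 and E = 372.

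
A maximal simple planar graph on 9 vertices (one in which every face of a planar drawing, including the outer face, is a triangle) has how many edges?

21

In a plane triangulation 3F = 2E and V − E + F = 2, so E = 3V − 6 = 3·9 − 6 = 21.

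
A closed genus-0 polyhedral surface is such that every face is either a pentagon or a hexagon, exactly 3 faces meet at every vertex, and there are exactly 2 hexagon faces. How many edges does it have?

36

Let x be the number of pentagons; then F = 2 + x.
Edge–face incidences: 2E = 6·2 + 5·x = 12 + 5x.
Every vertex has degree 3, so 3V = 2E.
Euler: V − E + F = 2 ⇒ (2E)/3 − E + (2 + x) = 2.
Multiply by 6: 2·(2E) − 3·(2E) + 6·(2 + x) = 12, i.e. 12 + 6x − (12 + 5x) = 12.
Collecting terms: x = 12.
Then 2E = 12 + 5·12 = 72, so E = 36, V = 2E/3 = 24, F = 2 + 12 = 14.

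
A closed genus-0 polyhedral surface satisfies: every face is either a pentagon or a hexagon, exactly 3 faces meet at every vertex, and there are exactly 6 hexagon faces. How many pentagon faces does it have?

12

Let x be the number of pentagons; then F = 6 + x.
Edge–face incidences: 2E = 6·6 + 5·x = 36 + 5x.
Every vertex has degree 3, so 3V = 2E.
Euler: V − E + F = 2 ⇒ (2E)/3 − E + (6 + x) = 2.
Multiply by 6: 2·(2E) − 3·(2E) + 6·(6 + x) = 12, i.e. 36 + 6x − (36 + 5x) = 12.
Collecting terms: x = 12.
Then 2E = 36 + 5·12 = 96, so E = 48, V = 2E/3 = 32, F = 6 + 12 = 18.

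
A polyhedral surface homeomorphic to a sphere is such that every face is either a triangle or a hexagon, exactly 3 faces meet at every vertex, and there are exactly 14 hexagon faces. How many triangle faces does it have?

Let x be the number of triangles; then F = 14 + x.
Edge–face incidences: 2E = 6·14 + 3·x = 84 + 3x.
Every vertex has degree 3, so 3V = 2E.
Euler: V − E + F = 2 ⇒ (2E)/3 − E + (14 + x) = 2.
Multiply by 6: 2·(2E) − 3·(2E) + 6·(14 + x) = 12, i.e. 84 + 6x − (84 + 3x) = 12.
Collecting terms: 3x = 12, so x = 4.
Then 2E = 84 + 3·4 = 96, so E = 48, V = 2E/3 = 32, F = 14 + 4 = 18.

4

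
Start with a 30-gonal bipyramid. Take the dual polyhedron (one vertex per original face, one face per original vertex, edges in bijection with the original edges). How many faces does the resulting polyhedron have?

32

The base solid has V = 32, E = 90, F = 60.
The dual swaps V and F and preserves E: V′ = F = 60, E′ = E = 90, F′ = V = 32.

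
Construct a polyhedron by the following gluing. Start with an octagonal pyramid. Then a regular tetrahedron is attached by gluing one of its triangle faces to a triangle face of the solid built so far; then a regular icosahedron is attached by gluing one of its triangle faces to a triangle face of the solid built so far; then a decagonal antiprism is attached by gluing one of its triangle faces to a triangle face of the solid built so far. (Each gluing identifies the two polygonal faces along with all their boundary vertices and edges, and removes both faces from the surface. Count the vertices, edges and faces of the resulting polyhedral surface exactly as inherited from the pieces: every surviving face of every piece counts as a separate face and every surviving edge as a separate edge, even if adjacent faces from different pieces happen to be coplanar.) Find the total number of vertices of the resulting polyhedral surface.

An octagonal pyramid: V=9, E=16, F=9.
Attach a regular tetrahedron (V=4, E=6, F=4) along a 3-gon: merge 3 vertices and 3 edges, delete both glued faces → V=10, E=19, F=11.
Attach a regular icosahedron (V=12, E=30, F=20) along a 3-gon: merge 3 vertices and 3 edges, delete both glued faces → V=19, E=46, F=29.
Attach a decagonal antiprism (V=20, E=40, F=22) along a 3-gon: merge 3 vertices and 3 edges, delete both glued faces → V=36, E=83, F=49.
Check: V − E + F = 36 − 83 + 49 = 2.

36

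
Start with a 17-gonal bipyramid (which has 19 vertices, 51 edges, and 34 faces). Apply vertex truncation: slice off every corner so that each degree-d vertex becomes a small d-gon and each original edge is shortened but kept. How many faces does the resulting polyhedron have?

Truncation replaces each original edge-end by a new vertex, so V′ = 2E = 102.
Each original edge survives, and each old vertex of degree d contributes d new edges; summing degrees gives Σd = 2E, so E′ = E + 2E = 3E = 153.
Each original face survives and each original vertex becomes one new face: F′ = F + V = 53.

53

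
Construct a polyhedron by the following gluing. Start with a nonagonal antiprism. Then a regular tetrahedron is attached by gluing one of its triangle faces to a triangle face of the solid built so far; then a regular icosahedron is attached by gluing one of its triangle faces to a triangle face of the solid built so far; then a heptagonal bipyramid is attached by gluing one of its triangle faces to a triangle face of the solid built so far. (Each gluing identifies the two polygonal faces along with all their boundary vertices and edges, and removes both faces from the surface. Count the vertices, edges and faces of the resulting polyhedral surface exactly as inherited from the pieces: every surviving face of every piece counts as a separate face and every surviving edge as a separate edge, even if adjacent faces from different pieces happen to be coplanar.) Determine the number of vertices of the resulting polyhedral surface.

A nonagonal antiprism: V=18, E=36, F=20.
Attach a regular tetrahedron (V=4, E=6, F=4) along a 3-gon: merge 3 vertices and 3 edges, delete both glued faces → V=19, E=39, F=22.
Attach a regular icosahedron (V=12, E=30, F=20) along a 3-gon: merge 3 vertices and 3 edges, delete both glued faces → V=28, E=66, F=40.
Attach a heptagonal bipyramid (V=9, E=21, F=14) along a 3-gon: merge 3 vertices and 3 edges, delete both glued faces → V=34, E=84, F=52.
Check: V − E + F = 34 − 84 + 52 = 2.

34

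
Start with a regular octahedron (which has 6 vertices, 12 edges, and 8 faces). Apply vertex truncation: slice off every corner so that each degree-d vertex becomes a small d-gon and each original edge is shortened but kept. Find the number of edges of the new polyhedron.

Truncation replaces each original edge-end by a new vertex, so V′ = 2E = 24.
Each original edge survives, and each old vertex of degree d contributes d new edges; summing degrees gives Σd = 2E, so E′ = E + 2E = 3E = 36.
Each original face survives and each original vertex becomes one new face: F′ = F + V = 14.

36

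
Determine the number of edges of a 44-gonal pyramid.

88

A pyramid on an n-gon base has one n-gon and n triangles: V = 44 + 1 = 45, E = 2·44 = 88, F = 44 + 1 = 45.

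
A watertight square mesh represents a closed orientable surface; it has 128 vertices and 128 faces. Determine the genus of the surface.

1

Every face is a square, so 2E = 4·128 = 512, giving E = 256.
χ = V − E + F = 128 − 256 + 128 = 0.
For a closed orientable surface χ = 2 − 2g, so g = (2 − (0))/2 = 1.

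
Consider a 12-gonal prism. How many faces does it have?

A prism on an n-gon has two n-gon bases and n rectangular sides: V = 2·12 = 24, E = 3·12 = 36, F = 12 + 2 = 14.
Check: V − E + F = 24 − 36 + 14 = 2.

14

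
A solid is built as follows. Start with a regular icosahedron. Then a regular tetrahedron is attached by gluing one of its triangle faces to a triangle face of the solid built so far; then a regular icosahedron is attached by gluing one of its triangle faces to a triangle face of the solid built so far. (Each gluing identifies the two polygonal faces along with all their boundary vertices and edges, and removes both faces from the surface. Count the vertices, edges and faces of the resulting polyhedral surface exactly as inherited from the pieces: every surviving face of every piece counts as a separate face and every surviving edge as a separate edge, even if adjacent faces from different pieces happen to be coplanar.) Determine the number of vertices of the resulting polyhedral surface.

22

A regular icosahedron: V=12, E=30, F=20.
Attach a regular tetrahedron (V=4, E=6, F=4) along a 3-gon: merge 3 vertices and 3 edges, delete both glued faces → V=13, E=33, F=22.
Attach a regular icosahedron (V=12, E=30, F=20) along a 3-gon: merge 3 vertices and 3 edges, delete both glued faces → V=22, E=60, F=40.
Check: V − E + F = 22 − 60 + 40 = 2.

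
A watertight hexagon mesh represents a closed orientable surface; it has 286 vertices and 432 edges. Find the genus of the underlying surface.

Every face is a hexagon and each edge borders two faces, so 6F = 2·432, giving F = 144.
χ = V − E + F = 286 − 432 + 144 = -2.
For a closed orientable surface χ = 2 − 2g, so g = (2 − (-2))/2 = 2.

2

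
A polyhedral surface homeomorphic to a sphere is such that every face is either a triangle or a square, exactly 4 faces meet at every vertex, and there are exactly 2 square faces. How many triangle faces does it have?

8

Let x be the number of triangles; then F = 2 + x.
Edge–face incidences: 2E = 4·2 + 3·x = 8 + 3x.
Every vertex has degree 4, so 4V = 2E.
Euler: V − E + F = 2 ⇒ (2E)/4 − E + (2 + x) = 2.
Multiply by 8: 2·(2E) − 4·(2E) + 8·(2 + x) = 16, i.e. 16 + 8x − 2·(8 + 3x) = 16.
Collecting terms: 2x = 16, so x = 8.
Then 2E = 8 + 3·8 = 32, so E = 16, V = 2E/4 = 8, F = 2 + 8 = 10.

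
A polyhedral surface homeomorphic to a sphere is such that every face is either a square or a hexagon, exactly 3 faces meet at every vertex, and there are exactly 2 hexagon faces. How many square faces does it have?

Let x be the number of squares; then F = 2 + x.
Edge–face incidences: 2E = 6·2 + 4·x = 12 + 4x.
Every vertex has degree 3, so 3V = 2E.
Euler: V − E + F = 2 ⇒ (2E)/3 − E + (2 + x) = 2.
Multiply by 6: 2·(2E) − 3·(2E) + 6·(2 + x) = 12, i.e. 12 + 6x − (12 + 4x) = 12.
Collecting terms: 2x = 12, so x = 6.
Then 2E = 12 + 4·6 = 36, so E = 18, V = 2E/3 = 12, F = 2 + 6 = 8.

6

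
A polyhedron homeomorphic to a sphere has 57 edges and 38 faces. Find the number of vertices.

21

Here V − E + F = 2.
V = 2 + E − F = 2 + 57 − 38 = 21.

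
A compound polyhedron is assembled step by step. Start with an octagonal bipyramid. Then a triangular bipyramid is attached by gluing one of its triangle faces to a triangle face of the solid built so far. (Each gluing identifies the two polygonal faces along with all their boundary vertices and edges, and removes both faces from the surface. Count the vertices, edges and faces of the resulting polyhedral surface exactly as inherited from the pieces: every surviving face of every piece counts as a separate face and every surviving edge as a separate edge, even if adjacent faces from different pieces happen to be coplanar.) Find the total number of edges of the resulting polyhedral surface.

An octagonal bipyramid: V=10, E=24, F=16.
Attach a triangular bipyramid (V=5, E=9, F=6) along a 3-gon: merge 3 vertices and 3 edges, delete both glued faces → V=12, E=30, F=20.
Check: V − E + F = 12 − 30 + 20 = 2.

30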